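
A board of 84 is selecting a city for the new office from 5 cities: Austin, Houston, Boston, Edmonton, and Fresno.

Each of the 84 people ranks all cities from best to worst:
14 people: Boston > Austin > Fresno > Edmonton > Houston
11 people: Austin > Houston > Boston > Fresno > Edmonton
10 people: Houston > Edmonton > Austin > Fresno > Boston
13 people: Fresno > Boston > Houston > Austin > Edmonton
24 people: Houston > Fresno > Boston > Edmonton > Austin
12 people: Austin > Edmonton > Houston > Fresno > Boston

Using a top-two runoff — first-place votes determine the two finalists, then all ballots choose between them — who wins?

Houston

Round 1 first-place votes: Austin 23, Houston 34, Boston 14, Edmonton 0, Fresno 13. Houston and Austin advance.
Runoff: Houston is ranked above Austin on 47 ballots, Austin above Houston on 37.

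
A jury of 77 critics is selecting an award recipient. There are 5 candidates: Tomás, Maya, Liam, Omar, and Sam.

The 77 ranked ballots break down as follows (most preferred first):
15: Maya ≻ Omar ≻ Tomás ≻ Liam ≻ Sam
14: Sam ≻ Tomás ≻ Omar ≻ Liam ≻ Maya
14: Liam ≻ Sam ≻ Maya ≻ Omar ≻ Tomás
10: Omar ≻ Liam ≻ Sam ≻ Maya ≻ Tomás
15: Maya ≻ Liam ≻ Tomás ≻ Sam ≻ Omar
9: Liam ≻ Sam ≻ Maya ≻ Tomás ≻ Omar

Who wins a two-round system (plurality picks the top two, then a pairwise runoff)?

Liam

Round 1 first-place votes: Tomás 0, Maya 30, Liam 23, Omar 10, Sam 14. Maya and Liam advance.
Runoff: Maya is ranked above Liam on 30 ballots, Liam above Maya on 47.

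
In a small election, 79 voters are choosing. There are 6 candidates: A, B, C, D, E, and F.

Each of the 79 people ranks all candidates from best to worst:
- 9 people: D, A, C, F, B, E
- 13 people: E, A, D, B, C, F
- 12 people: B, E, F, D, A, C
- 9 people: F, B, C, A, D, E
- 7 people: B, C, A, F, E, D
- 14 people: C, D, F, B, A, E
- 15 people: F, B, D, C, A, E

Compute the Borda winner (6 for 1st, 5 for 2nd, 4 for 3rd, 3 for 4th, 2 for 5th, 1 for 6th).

B

A: 9×5 + 13×5 + 12×2 + 9×3 + 7×4 + 14×2 + 15×2 = 247
B: 9×2 + 13×3 + 12×6 + 9×5 + 7×6 + 14×3 + 15×5 = 333
C: 9×4 + 13×2 + 12×1 + 9×4 + 7×5 + 14×6 + 15×3 = 274
D: 9×6 + 13×4 + 12×3 + 9×2 + 7×1 + 14×5 + 15×4 = 297
E: 9×1 + 13×6 + 12×5 + 9×1 + 7×2 + 14×1 + 15×1 = 199
F: 9×3 + 13×1 + 12×4 + 9×6 + 7×3 + 14×4 + 15×6 = 309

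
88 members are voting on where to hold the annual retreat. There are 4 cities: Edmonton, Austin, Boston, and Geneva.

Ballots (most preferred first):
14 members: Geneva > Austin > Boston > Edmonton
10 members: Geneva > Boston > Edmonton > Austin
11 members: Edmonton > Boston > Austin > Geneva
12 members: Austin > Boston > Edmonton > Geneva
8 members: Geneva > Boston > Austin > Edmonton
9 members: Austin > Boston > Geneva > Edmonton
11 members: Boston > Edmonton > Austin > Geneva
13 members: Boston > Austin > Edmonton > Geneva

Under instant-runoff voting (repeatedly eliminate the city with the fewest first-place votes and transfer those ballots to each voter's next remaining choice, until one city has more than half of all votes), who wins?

Boston

Round 1: Edmonton 11, Austin 21, Boston 24, Geneva 32. Edmonton eliminated.
Round 2: Austin 21, Boston 35, Geneva 32. Austin eliminated.
Round 3: Boston 56, Geneva 32. Boston has a majority (≥45).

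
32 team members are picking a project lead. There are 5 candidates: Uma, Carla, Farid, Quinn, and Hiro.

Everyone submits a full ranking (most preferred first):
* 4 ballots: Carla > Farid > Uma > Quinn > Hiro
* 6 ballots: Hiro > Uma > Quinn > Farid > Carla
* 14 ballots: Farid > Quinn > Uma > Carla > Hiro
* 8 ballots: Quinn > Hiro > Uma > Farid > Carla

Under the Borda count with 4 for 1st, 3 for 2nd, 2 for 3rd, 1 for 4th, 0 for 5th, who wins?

Uma: 4×2 + 6×3 + 14×2 + 8×2 = 70
Carla: 4×4 + 6×0 + 14×1 + 8×0 = 30
Farid: 4×3 + 6×1 + 14×4 + 8×1 = 82
Quinn: 4×1 + 6×2 + 14×3 + 8×4 = 90
Hiro: 4×0 + 6×4 + 14×0 + 8×3 = 48

Quinn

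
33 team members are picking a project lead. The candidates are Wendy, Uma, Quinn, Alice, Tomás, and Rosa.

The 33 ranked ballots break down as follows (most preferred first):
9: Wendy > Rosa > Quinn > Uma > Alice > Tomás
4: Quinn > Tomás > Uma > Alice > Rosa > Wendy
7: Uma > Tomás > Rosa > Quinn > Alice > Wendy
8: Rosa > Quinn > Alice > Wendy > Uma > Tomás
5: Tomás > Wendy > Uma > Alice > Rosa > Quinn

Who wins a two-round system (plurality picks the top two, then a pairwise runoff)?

Round 1 first-place votes: Wendy 9, Uma 7, Quinn 4, Alice 0, Tomás 5, Rosa 8. Wendy and Rosa advance.
Runoff: Wendy is ranked above Rosa on 14 ballots, Rosa above Wendy on 19.

Rosa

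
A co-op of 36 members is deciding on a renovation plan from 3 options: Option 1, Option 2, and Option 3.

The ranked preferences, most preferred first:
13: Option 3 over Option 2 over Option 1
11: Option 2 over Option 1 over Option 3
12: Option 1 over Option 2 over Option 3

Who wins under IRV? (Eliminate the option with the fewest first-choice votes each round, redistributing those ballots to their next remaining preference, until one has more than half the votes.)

Round 1: Option 1 12, Option 2 11, Option 3 13. Option 2 eliminated.
Round 2: Option 1 23, Option 3 13. Option 1 has a majority (≥19).

Option 1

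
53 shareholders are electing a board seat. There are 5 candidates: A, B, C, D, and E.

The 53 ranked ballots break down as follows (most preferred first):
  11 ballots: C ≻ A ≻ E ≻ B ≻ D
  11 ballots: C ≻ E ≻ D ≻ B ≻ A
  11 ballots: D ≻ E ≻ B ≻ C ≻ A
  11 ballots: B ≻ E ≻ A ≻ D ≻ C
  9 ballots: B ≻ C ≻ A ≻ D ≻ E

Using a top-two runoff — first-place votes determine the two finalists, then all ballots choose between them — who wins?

B

Round 1 first-place votes: A 0, B 20, C 22, D 11, E 0. C and B advance.
Runoff: C is ranked above B on 22 ballots, B above C on 31.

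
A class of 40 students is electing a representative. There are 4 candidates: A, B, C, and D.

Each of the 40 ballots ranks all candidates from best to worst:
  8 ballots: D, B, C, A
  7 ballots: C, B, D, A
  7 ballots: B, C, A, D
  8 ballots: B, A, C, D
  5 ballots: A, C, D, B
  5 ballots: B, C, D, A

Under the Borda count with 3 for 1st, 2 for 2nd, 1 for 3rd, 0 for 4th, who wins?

B

A: 8×0 + 7×0 + 7×1 + 8×2 + 5×3 + 5×0 = 38
B: 8×2 + 7×2 + 7×3 + 8×3 + 5×0 + 5×3 = 90
C: 8×1 + 7×3 + 7×2 + 8×1 + 5×2 + 5×2 = 71
D: 8×3 + 7×1 + 7×0 + 8×0 + 5×1 + 5×1 = 41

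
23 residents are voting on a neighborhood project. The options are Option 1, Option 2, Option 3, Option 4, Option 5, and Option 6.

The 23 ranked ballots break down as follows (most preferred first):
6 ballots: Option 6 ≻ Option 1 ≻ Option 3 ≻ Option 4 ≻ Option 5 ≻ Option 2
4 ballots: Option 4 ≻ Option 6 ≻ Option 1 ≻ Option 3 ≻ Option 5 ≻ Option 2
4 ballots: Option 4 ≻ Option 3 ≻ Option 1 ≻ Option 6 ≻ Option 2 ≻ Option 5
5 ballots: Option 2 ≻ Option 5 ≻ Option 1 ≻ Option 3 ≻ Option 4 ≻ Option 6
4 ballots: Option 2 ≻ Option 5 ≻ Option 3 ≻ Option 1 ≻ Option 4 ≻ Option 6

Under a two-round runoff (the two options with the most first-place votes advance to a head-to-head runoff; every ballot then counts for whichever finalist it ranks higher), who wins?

Option 4

Round 1 first-place votes: Option 1 0, Option 2 9, Option 3 0, Option 4 8, Option 5 0, Option 6 6. Option 2 and Option 4 advance.
Runoff: Option 2 is ranked above Option 4 on 9 ballots, Option 4 above Option 2 on 14.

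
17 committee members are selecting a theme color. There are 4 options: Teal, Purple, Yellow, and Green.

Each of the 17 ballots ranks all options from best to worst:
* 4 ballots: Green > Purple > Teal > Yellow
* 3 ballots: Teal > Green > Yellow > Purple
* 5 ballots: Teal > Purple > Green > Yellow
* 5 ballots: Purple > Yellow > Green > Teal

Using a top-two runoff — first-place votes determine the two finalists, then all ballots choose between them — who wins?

Purple

Round 1 first-place votes: Teal 8, Purple 5, Yellow 0, Green 4. Teal and Purple advance.
Runoff: Teal is ranked above Purple on 8 ballots, Purple above Teal on 9.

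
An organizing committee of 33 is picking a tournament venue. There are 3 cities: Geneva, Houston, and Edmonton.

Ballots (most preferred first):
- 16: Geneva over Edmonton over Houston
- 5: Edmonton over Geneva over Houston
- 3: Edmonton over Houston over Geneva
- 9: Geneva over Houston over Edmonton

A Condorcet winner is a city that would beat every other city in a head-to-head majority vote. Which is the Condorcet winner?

Geneva vs Houston: 30–3
Geneva vs Edmonton: 25–8
Geneva beats every other city.

Geneva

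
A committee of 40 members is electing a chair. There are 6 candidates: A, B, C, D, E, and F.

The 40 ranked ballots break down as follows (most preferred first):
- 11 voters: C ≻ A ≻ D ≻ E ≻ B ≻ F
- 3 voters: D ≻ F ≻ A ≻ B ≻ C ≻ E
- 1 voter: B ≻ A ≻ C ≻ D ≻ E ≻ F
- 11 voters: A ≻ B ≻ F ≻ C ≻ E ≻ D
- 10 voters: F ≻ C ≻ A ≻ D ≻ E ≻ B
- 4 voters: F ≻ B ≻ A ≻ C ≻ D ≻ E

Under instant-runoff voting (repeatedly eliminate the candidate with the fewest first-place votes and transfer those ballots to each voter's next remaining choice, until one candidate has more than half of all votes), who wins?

Round 1: A 11, B 1, C 11, D 3, E 0, F 14. E eliminated.
Round 2: A 11, B 1, C 11, D 3, F 14. B eliminated.
Round 3: A 12, C 11, D 3, F 14. D eliminated.
Round 4: A 12, C 11, F 17. C eliminated.
Round 5: A 23, F 17. A has a majority (≥21).

A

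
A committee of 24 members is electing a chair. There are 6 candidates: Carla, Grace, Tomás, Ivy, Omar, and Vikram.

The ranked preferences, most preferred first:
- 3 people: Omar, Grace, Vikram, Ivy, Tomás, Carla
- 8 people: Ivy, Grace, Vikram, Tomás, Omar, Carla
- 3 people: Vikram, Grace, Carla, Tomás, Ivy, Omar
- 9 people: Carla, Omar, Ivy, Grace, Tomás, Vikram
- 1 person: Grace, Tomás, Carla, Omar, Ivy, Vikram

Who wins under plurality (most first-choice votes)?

First-place votes: Carla 9, Grace 1, Tomás 0, Ivy 8, Omar 3, Vikram 3.

Carla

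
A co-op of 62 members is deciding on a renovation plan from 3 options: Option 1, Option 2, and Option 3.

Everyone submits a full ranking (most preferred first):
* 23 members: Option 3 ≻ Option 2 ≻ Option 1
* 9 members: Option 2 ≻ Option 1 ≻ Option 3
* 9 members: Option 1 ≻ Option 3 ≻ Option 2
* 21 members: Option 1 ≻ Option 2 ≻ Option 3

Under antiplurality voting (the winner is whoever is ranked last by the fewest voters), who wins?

Last-place votes: Option 1 23, Option 2 9, Option 3 30.

Option 2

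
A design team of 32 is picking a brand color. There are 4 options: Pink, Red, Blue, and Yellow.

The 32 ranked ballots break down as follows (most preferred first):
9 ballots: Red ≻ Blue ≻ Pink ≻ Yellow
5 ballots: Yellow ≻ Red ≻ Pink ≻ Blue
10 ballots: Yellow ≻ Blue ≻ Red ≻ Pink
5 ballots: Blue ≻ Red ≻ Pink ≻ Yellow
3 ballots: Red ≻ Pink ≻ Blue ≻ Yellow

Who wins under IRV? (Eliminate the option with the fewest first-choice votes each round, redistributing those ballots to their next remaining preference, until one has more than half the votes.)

Round 1: Pink 0, Red 12, Blue 5, Yellow 15. Pink eliminated.
Round 2: Red 12, Blue 5, Yellow 15. Blue eliminated.
Round 3: Red 17, Yellow 15. Red has a majority (≥17).

Red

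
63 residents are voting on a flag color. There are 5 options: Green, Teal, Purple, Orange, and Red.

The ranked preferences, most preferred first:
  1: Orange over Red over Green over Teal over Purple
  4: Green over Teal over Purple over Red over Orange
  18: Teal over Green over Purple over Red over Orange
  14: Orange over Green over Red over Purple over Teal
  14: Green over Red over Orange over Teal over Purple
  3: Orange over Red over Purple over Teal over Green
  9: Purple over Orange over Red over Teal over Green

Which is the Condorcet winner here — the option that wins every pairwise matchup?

Green

Green vs Teal: 33–30
Green vs Purple: 51–12
Green vs Orange: 36–27
Green vs Red: 50–13
Green beats every other option.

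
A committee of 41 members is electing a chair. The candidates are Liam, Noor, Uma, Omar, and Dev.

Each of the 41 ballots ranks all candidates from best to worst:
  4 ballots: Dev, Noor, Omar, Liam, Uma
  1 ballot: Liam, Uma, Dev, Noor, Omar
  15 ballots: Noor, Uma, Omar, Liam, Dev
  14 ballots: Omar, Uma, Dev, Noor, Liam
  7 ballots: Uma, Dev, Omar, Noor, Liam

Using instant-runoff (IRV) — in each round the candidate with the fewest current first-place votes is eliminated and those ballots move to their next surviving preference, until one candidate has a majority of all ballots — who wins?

Round 1: Liam 1, Noor 15, Uma 7, Omar 14, Dev 4. Liam eliminated.
Round 2: Noor 15, Uma 8, Omar 14, Dev 4. Dev eliminated.
Round 3: Noor 19, Uma 8, Omar 14. Uma eliminated.
Round 4: Noor 20, Omar 21. Omar has a majority (≥21).

Omar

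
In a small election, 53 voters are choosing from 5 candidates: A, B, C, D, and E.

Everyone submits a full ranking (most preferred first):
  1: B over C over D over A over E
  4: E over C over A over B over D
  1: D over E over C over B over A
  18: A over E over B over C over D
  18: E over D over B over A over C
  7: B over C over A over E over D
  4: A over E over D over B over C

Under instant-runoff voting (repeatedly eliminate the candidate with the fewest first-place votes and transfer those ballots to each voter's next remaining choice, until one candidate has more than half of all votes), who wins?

Round 1: A 22, B 8, C 0, D 1, E 22. C eliminated.
Round 2: A 22, B 8, D 1, E 22. D eliminated.
Round 3: A 22, B 8, E 23. B eliminated.
Round 4: A 30, E 23. A has a majority (≥27).

A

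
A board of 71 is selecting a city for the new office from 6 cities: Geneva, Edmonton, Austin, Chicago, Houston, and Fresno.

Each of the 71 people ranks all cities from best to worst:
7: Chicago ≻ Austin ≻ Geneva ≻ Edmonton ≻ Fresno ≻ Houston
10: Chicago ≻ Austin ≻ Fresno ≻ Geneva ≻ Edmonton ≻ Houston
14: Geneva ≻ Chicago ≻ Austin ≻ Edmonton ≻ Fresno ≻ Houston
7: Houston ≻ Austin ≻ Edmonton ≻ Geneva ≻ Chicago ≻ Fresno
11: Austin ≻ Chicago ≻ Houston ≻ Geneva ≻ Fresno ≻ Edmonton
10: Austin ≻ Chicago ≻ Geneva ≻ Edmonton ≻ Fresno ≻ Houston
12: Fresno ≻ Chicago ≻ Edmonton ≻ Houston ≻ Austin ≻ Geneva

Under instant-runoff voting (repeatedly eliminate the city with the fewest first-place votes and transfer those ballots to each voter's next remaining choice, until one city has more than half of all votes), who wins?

Chicago

Round 1: Geneva 14, Edmonton 0, Austin 21, Chicago 17, Houston 7, Fresno 12. Edmonton eliminated.
Round 2: Geneva 14, Austin 21, Chicago 17, Houston 7, Fresno 12. Houston eliminated.
Round 3: Geneva 14, Austin 28, Chicago 17, Fresno 12. Fresno eliminated.
Round 4: Geneva 14, Austin 28, Chicago 29. Geneva eliminated.
Round 5: Austin 28, Chicago 43. Chicago has a majority (≥36).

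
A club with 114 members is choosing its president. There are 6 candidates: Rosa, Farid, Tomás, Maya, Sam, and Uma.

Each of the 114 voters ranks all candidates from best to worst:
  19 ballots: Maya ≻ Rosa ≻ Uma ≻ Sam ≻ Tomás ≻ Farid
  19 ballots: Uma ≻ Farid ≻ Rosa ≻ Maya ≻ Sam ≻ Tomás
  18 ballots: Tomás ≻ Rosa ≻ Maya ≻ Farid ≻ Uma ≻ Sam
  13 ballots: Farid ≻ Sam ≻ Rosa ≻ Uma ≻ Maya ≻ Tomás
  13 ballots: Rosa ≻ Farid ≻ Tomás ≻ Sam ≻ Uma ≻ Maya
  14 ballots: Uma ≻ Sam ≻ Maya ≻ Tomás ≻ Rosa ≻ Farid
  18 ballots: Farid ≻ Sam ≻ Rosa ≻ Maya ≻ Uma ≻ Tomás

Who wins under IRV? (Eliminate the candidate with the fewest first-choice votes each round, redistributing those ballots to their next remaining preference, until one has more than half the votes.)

Round 1: Rosa 13, Farid 31, Tomás 18, Maya 19, Sam 0, Uma 33. Sam eliminated.
Round 2: Rosa 13, Farid 31, Tomás 18, Maya 19, Uma 33. Rosa eliminated.
Round 3: Farid 44, Tomás 18, Maya 19, Uma 33. Tomás eliminated.
Round 4: Farid 44, Maya 37, Uma 33. Uma eliminated.
Round 5: Farid 63, Maya 51. Farid has a majority (≥58).

Farid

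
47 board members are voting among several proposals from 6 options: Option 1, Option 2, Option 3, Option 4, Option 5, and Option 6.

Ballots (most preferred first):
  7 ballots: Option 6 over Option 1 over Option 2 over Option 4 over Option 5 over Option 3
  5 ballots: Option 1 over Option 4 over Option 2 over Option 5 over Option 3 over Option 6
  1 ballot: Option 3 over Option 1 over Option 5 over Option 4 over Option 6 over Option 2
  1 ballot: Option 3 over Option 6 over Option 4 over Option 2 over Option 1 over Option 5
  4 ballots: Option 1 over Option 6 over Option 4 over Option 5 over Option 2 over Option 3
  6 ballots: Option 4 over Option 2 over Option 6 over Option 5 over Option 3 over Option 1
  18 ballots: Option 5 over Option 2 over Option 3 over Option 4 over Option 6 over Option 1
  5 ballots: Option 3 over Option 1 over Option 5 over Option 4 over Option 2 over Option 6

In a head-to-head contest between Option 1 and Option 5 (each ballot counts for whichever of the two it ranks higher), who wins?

Option 1 is ranked above Option 5 on 23 ballots; Option 5 above Option 1 on 24.

Option 5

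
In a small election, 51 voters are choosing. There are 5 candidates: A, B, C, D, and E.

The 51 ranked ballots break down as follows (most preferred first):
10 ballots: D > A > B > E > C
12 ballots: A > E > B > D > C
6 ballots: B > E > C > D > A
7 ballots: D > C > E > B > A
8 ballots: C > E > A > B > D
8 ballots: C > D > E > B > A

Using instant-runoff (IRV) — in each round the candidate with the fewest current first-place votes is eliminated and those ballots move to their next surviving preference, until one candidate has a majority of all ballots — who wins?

Round 1: A 12, B 6, C 16, D 17, E 0. E eliminated.
Round 2: A 12, B 6, C 16, D 17. B eliminated.
Round 3: A 12, C 22, D 17. A eliminated.
Round 4: C 22, D 29. D has a majority (≥26).

D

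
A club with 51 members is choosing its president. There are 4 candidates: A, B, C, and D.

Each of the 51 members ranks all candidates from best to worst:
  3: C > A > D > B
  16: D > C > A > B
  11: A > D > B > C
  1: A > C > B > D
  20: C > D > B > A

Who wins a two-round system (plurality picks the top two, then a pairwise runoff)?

D

Round 1 first-place votes: A 12, B 0, C 23, D 16. C and D advance.
Runoff: C is ranked above D on 24 ballots, D above C on 27.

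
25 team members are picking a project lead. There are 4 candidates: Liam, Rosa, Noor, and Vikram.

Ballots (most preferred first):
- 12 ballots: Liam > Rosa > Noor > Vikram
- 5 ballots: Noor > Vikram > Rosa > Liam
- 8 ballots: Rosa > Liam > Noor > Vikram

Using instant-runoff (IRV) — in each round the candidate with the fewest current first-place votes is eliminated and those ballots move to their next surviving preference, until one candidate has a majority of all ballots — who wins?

Round 1: Liam 12, Rosa 8, Noor 5, Vikram 0. Vikram eliminated.
Round 2: Liam 12, Rosa 8, Noor 5. Noor eliminated.
Round 3: Liam 12, Rosa 13. Rosa has a majority (≥13).

Rosa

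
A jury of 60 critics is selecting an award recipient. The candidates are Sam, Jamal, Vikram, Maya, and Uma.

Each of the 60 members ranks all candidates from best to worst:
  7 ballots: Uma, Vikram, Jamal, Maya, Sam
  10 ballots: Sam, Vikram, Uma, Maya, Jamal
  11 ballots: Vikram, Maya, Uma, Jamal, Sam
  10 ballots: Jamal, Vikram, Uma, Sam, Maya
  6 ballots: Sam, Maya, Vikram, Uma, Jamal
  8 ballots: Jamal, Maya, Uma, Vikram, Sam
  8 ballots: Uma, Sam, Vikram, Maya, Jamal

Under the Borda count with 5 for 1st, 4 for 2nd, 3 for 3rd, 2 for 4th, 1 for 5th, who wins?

Sam: 7×1 + 10×5 + 11×1 + 10×2 + 6×5 + 8×1 + 8×4 = 158
Jamal: 7×3 + 10×1 + 11×2 + 10×5 + 6×1 + 8×5 + 8×1 = 157
Vikram: 7×4 + 10×4 + 11×5 + 10×4 + 6×3 + 8×2 + 8×3 = 221
Maya: 7×2 + 10×2 + 11×4 + 10×1 + 6×4 + 8×4 + 8×2 = 160
Uma: 7×5 + 10×3 + 11×3 + 10×3 + 6×2 + 8×3 + 8×5 = 204

Vikram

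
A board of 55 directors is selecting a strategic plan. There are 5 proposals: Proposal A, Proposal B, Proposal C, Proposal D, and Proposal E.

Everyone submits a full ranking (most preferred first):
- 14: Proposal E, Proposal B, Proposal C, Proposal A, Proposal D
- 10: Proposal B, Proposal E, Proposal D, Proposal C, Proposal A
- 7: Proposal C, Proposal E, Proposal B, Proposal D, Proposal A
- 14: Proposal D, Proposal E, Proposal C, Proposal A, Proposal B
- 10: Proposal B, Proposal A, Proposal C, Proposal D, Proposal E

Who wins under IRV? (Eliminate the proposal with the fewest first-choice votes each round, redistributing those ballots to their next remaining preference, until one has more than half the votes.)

Round 1: Proposal A 0, Proposal B 20, Proposal C 7, Proposal D 14, Proposal E 14. Proposal A eliminated.
Round 2: Proposal B 20, Proposal C 7, Proposal D 14, Proposal E 14. Proposal C eliminated.
Round 3: Proposal B 20, Proposal D 14, Proposal E 21. Proposal D eliminated.
Round 4: Proposal B 20, Proposal E 35. Proposal E has a majority (≥28).

Proposal E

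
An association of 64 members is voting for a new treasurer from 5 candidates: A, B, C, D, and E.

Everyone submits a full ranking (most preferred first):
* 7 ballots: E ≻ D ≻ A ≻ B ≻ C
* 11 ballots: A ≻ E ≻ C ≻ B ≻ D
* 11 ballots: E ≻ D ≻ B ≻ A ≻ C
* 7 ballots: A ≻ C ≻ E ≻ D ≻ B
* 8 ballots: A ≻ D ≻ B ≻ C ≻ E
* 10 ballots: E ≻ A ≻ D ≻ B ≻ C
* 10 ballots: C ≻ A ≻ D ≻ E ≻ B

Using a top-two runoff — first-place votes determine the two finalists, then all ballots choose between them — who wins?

Round 1 first-place votes: A 26, B 0, C 10, D 0, E 28. E and A advance.
Runoff: E is ranked above A on 28 ballots, A above E on 36.

A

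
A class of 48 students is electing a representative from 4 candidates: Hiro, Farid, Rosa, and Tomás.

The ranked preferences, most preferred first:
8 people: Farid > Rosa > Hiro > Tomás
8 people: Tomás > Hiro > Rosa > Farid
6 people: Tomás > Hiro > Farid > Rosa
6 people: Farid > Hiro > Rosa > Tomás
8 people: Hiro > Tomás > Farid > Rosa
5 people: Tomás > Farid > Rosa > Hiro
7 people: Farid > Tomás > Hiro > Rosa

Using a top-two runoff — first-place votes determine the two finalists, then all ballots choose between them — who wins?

Tomás

Round 1 first-place votes: Hiro 8, Farid 21, Rosa 0, Tomás 19. Farid and Tomás advance.
Runoff: Farid is ranked above Tomás on 21 ballots, Tomás above Farid on 27.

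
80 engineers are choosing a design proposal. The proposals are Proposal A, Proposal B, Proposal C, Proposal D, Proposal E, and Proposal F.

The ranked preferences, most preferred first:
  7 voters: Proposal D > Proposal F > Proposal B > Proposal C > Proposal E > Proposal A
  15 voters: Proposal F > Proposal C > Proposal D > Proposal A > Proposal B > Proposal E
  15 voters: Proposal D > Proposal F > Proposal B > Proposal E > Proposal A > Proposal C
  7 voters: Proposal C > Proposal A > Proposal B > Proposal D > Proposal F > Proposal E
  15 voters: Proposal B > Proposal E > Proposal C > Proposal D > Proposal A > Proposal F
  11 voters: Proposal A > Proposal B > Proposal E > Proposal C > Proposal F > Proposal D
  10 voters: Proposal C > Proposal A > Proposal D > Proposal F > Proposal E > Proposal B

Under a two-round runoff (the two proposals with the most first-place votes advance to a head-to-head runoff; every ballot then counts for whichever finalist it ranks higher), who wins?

Round 1 first-place votes: Proposal A 11, Proposal B 15, Proposal C 17, Proposal D 22, Proposal E 0, Proposal F 15. Proposal D and Proposal C advance.
Runoff: Proposal D is ranked above Proposal C on 22 ballots, Proposal C above Proposal D on 58.

Proposal C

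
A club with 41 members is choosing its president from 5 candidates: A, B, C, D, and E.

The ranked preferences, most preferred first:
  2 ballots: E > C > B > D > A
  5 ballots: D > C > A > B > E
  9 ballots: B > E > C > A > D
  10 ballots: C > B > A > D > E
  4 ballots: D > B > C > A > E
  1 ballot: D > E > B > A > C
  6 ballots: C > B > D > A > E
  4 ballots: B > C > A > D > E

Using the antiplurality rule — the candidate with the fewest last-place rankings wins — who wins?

B

Last-place votes: A 2, B 0, C 1, D 9, E 29.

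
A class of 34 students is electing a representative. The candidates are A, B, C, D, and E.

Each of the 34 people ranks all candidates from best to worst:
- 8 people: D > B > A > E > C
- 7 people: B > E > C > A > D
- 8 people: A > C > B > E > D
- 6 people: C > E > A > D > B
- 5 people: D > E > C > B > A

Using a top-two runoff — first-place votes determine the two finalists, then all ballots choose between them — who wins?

Round 1 first-place votes: A 8, B 7, C 6, D 13, E 0. D and A advance.
Runoff: D is ranked above A on 13 ballots, A above D on 21.

A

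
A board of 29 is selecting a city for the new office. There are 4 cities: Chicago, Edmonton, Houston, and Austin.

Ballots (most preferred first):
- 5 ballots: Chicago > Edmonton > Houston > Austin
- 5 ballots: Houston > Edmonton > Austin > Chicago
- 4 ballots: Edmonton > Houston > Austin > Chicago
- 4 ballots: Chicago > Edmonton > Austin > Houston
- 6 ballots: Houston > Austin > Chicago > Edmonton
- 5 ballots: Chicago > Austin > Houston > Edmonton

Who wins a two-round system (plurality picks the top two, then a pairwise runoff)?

Houston

Round 1 first-place votes: Chicago 14, Edmonton 4, Houston 11, Austin 0. Chicago and Houston advance.
Runoff: Chicago is ranked above Houston on 14 ballots, Houston above Chicago on 15.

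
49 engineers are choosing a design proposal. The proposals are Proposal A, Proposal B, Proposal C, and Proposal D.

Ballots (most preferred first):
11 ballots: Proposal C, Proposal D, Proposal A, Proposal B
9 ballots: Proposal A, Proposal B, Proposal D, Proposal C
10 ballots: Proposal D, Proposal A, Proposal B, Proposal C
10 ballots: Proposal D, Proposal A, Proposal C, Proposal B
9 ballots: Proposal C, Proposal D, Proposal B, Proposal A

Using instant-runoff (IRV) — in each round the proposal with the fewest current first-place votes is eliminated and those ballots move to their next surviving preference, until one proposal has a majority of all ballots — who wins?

Proposal D

Round 1: Proposal A 9, Proposal B 0, Proposal C 20, Proposal D 20. Proposal B eliminated.
Round 2: Proposal A 9, Proposal C 20, Proposal D 20. Proposal A eliminated.
Round 3: Proposal C 20, Proposal D 29. Proposal D has a majority (≥25).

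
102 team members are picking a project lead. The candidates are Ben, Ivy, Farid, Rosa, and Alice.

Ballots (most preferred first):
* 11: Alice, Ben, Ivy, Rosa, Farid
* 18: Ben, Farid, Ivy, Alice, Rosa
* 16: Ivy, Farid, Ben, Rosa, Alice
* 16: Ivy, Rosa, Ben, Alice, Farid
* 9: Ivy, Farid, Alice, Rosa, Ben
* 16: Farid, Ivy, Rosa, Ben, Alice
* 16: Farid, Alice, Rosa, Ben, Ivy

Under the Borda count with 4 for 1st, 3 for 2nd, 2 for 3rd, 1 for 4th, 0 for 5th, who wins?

Ben: 11×3 + 18×4 + 16×2 + 16×2 + 9×0 + 16×1 + 16×1 = 201
Ivy: 11×2 + 18×2 + 16×4 + 16×4 + 9×4 + 16×3 + 16×0 = 270
Farid: 11×0 + 18×3 + 16×3 + 16×0 + 9×3 + 16×4 + 16×4 = 257
Rosa: 11×1 + 18×0 + 16×1 + 16×3 + 9×1 + 16×2 + 16×2 = 148
Alice: 11×4 + 18×1 + 16×0 + 16×1 + 9×2 + 16×0 + 16×3 = 144

Ivy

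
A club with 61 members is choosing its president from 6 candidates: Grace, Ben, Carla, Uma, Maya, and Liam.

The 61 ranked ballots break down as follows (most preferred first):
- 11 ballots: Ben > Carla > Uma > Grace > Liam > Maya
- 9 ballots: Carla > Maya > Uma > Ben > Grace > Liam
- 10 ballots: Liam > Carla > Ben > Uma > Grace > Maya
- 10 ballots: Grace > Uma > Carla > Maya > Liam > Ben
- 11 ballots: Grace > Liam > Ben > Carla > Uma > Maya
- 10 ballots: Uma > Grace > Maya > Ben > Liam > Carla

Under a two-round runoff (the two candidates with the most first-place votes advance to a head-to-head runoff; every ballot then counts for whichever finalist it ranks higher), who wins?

Round 1 first-place votes: Grace 21, Ben 11, Carla 9, Uma 10, Maya 0, Liam 10. Grace and Ben advance.
Runoff: Grace is ranked above Ben on 31 ballots, Ben above Grace on 30.

Grace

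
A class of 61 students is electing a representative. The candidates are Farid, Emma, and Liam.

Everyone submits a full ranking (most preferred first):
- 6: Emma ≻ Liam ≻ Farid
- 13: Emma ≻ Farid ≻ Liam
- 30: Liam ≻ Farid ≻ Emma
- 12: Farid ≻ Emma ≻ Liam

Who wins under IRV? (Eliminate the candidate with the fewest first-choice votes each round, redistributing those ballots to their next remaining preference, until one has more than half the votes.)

Emma

Round 1: Farid 12, Emma 19, Liam 30. Farid eliminated.
Round 2: Emma 31, Liam 30. Emma has a majority (≥31).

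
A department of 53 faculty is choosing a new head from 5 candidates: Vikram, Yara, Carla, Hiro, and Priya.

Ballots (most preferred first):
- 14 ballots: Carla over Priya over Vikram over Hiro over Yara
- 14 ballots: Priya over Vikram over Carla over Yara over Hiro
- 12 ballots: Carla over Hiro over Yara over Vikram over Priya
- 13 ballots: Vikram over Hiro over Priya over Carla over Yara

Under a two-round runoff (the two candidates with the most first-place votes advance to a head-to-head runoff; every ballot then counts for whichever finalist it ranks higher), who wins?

Round 1 first-place votes: Vikram 13, Yara 0, Carla 26, Hiro 0, Priya 14. Carla and Priya advance.
Runoff: Carla is ranked above Priya on 26 ballots, Priya above Carla on 27.

Priya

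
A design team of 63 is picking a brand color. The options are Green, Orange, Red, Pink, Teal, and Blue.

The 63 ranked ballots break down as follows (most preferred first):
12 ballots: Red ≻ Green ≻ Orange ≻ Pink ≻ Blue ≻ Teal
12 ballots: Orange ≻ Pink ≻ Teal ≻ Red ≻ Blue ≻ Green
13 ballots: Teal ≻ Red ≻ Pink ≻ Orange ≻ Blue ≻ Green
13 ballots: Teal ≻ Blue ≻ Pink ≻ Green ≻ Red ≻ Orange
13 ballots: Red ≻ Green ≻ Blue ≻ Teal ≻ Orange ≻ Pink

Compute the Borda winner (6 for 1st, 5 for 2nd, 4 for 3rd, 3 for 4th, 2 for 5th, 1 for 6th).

Green: 12×5 + 12×1 + 13×1 + 13×3 + 13×5 = 189
Orange: 12×4 + 12×6 + 13×3 + 13×1 + 13×2 = 198
Red: 12×6 + 12×3 + 13×5 + 13×2 + 13×6 = 277
Pink: 12×3 + 12×5 + 13×4 + 13×4 + 13×1 = 213
Teal: 12×1 + 12×4 + 13×6 + 13×6 + 13×3 = 255
Blue: 12×2 + 12×2 + 13×2 + 13×5 + 13×4 = 191

Red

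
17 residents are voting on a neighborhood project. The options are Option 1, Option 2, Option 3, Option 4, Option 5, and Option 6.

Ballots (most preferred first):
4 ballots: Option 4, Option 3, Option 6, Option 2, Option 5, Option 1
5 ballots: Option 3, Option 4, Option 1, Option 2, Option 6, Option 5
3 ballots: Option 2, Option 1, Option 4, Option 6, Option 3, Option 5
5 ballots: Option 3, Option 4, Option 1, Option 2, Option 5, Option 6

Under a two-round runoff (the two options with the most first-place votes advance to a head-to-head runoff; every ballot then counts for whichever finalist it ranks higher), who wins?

Round 1 first-place votes: Option 1 0, Option 2 3, Option 3 10, Option 4 4, Option 5 0, Option 6 0. Option 3 and Option 4 advance.
Runoff: Option 3 is ranked above Option 4 on 10 ballots, Option 4 above Option 3 on 7.

Option 3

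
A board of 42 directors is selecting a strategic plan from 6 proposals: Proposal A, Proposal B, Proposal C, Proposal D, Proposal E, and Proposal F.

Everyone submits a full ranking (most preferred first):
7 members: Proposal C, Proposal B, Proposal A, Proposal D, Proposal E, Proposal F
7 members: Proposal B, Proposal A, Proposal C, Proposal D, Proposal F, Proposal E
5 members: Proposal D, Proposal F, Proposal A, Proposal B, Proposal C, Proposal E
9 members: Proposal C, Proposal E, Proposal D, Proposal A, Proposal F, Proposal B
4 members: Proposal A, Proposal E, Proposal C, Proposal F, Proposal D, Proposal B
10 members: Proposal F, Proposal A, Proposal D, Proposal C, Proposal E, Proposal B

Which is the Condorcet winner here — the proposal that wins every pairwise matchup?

Proposal A

Proposal A vs Proposal B: 28–14
Proposal A vs Proposal C: 26–16
Proposal A vs Proposal D: 28–14
Proposal A vs Proposal E: 33–9
Proposal A vs Proposal F: 27–15
Proposal A beats every other proposal.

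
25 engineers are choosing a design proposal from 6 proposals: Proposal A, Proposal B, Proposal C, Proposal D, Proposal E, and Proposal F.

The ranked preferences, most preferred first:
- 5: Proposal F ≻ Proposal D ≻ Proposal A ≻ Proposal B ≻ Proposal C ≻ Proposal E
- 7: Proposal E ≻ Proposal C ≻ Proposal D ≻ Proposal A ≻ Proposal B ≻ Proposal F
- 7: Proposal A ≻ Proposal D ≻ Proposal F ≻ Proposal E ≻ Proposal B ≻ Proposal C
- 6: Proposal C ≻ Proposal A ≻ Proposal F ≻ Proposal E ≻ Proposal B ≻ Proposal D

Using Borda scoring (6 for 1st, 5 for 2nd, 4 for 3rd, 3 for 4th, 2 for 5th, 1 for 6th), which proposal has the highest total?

Proposal A: 5×4 + 7×3 + 7×6 + 6×5 = 113
Proposal B: 5×3 + 7×2 + 7×2 + 6×2 = 55
Proposal C: 5×2 + 7×5 + 7×1 + 6×6 = 88
Proposal D: 5×5 + 7×4 + 7×5 + 6×1 = 94
Proposal E: 5×1 + 7×6 + 7×3 + 6×3 = 86
Proposal F: 5×6 + 7×1 + 7×4 + 6×4 = 89

Proposal A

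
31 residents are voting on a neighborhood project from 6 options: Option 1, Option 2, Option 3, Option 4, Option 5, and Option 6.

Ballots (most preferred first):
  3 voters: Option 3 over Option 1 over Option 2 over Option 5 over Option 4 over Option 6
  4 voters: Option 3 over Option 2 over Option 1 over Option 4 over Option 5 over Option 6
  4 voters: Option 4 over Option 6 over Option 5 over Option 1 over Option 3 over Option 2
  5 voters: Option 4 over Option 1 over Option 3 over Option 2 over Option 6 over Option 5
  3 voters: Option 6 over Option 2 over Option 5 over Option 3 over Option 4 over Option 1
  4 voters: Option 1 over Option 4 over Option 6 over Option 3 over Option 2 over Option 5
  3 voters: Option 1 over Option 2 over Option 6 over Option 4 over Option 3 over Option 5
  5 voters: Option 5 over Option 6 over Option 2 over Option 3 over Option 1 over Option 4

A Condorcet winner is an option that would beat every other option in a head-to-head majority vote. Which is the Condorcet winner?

Option 1

Option 1 vs Option 2: 19–12
Option 1 vs Option 3: 16–15
Option 1 vs Option 4: 19–12
Option 1 vs Option 5: 19–12
Option 1 vs Option 6: 19–12
Option 1 beats every other option.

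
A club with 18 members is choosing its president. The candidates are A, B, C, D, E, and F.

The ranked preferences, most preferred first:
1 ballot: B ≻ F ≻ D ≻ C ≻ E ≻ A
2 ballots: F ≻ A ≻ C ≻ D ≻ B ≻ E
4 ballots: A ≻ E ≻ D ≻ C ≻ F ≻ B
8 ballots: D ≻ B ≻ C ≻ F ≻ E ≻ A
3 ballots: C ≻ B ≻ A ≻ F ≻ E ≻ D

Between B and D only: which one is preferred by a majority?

D

B is ranked above D on 4 ballots; D above B on 14.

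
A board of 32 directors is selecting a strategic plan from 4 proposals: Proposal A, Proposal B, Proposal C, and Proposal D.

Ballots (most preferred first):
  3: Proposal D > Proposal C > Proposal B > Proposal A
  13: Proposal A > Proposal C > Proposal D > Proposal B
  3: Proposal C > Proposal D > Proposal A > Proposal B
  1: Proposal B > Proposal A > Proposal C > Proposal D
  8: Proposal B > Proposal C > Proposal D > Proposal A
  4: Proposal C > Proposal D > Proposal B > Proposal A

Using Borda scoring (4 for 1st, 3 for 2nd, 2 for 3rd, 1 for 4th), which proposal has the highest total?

Proposal A: 3×1 + 13×4 + 3×2 + 1×3 + 8×1 + 4×1 = 76
Proposal B: 3×2 + 13×1 + 3×1 + 1×4 + 8×4 + 4×2 = 66
Proposal C: 3×3 + 13×3 + 3×4 + 1×2 + 8×3 + 4×4 = 102
Proposal D: 3×4 + 13×2 + 3×3 + 1×1 + 8×2 + 4×3 = 76

Proposal C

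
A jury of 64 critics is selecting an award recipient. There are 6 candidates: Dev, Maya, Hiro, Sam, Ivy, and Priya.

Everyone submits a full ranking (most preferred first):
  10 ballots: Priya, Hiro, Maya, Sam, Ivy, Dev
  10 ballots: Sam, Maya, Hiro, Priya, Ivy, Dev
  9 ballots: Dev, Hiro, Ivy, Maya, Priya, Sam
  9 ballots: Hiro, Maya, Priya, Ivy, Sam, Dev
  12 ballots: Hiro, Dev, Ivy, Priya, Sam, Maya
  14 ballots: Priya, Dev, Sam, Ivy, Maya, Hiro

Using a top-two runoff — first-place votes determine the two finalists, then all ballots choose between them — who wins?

Hiro

Round 1 first-place votes: Dev 9, Maya 0, Hiro 21, Sam 10, Ivy 0, Priya 24. Priya and Hiro advance.
Runoff: Priya is ranked above Hiro on 24 ballots, Hiro above Priya on 40.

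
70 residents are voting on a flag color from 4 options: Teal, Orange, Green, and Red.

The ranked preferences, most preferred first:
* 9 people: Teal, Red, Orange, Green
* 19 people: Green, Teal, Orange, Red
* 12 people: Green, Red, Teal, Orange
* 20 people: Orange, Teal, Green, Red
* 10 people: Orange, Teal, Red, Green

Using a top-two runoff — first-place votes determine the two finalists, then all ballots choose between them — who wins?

Orange

Round 1 first-place votes: Teal 9, Orange 30, Green 31, Red 0. Green and Orange advance.
Runoff: Green is ranked above Orange on 31 ballots, Orange above Green on 39.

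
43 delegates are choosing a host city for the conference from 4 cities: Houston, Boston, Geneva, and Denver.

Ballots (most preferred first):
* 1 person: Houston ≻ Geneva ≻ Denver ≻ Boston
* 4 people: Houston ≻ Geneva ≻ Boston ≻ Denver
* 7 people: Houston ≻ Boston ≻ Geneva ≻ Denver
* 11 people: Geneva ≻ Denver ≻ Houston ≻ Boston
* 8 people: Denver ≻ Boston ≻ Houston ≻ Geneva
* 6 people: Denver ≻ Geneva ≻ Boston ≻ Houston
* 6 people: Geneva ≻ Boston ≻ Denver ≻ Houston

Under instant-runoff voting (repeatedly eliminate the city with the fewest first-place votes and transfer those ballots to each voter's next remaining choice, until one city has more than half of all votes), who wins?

Round 1: Houston 12, Boston 0, Geneva 17, Denver 14. Boston eliminated.
Round 2: Houston 12, Geneva 17, Denver 14. Houston eliminated.
Round 3: Geneva 29, Denver 14. Geneva has a majority (≥22).

Geneva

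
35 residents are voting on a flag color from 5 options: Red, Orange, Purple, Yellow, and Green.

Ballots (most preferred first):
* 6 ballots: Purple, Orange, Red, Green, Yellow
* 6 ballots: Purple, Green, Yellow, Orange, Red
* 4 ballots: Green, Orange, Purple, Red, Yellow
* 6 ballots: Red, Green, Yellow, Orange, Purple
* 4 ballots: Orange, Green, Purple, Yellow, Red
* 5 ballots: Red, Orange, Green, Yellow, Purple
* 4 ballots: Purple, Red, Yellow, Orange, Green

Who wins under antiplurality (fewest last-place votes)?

Last-place votes: Red 10, Orange 0, Purple 11, Yellow 10, Green 4.

Orange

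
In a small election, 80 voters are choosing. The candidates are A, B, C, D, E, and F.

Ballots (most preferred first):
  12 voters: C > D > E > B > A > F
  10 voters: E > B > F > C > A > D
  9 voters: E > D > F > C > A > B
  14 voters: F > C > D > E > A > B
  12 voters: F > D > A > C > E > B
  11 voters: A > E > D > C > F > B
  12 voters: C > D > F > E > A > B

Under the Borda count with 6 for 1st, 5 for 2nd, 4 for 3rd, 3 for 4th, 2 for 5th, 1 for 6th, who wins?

C

A: 12×2 + 10×2 + 9×2 + 14×2 + 12×4 + 11×6 + 12×2 = 228
B: 12×3 + 10×5 + 9×1 + 14×1 + 12×1 + 11×1 + 12×1 = 144
C: 12×6 + 10×3 + 9×3 + 14×5 + 12×3 + 11×3 + 12×6 = 340
D: 12×5 + 10×1 + 9×5 + 14×4 + 12×5 + 11×4 + 12×5 = 335
E: 12×4 + 10×6 + 9×6 + 14×3 + 12×2 + 11×5 + 12×3 = 319
F: 12×1 + 10×4 + 9×4 + 14×6 + 12×6 + 11×2 + 12×4 = 314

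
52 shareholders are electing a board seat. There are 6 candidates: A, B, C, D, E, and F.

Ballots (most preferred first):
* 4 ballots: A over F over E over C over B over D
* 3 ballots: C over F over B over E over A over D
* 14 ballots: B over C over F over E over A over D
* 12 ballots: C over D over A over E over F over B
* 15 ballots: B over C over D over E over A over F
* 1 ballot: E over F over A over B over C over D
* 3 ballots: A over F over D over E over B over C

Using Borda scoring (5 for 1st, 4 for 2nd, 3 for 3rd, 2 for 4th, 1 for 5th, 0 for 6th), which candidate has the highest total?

C

A: 4×5 + 3×1 + 14×1 + 12×3 + 15×1 + 1×3 + 3×5 = 106
B: 4×1 + 3×3 + 14×5 + 12×0 + 15×5 + 1×2 + 3×1 = 163
C: 4×2 + 3×5 + 14×4 + 12×5 + 15×4 + 1×1 + 3×0 = 200
D: 4×0 + 3×0 + 14×0 + 12×4 + 15×3 + 1×0 + 3×3 = 102
E: 4×3 + 3×2 + 14×2 + 12×2 + 15×2 + 1×5 + 3×2 = 111
F: 4×4 + 3×4 + 14×3 + 12×1 + 15×0 + 1×4 + 3×4 = 98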